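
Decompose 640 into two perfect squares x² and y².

We need to find integers x, y > 0 such that x² + y² = 640.
Trying x = 8: y² = 640 - 8² = 640 - 64 = 576
y = 24
Check: 8² + 24² = 64 + 576 = 640 ✓

640 = 8² + 24²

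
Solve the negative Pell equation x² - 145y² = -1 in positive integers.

We need x² = 145y² - 1. Try successive y:
y = 1: x² = 145·1² - 1 = 144 = 12² ✓
Check: 12² - 145·1² = 144 - 145 = -1 ✓

x = 12, y = 1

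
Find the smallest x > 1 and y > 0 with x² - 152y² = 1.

We seek the smallest positive integers (x, y) with x² - 152y² = 1, i.e., x² = 152y² + 1.
Try successive y values:
y = 1: x² = 152·1² + 1 = 153, not a perfect square
y = 2: x² = 152·2² + 1 = 609, not a perfect square
y = 3: x² = 152·3² + 1 = 1369, x = 37 ✓

Verify: 37² - 152·3² = 1369 - 1368 = 1 ✓

x = 37, y = 3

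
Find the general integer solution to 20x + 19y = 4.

Step 1: Compute gcd(20, 19) = 1.
Since 1 divides 4, solutions exist.

Step 2: Find a particular solution using extended Euclidean algorithm.
We get x₀ = 4, y₀ = -4.
Check: 20*4 + 19*-4 = 4 = 4 ✓

Step 3: Write the general solution.
x = 4 + (19/1)t = 4 + 19t
y = -4 - (20/1)t = -4 - 20t
for any integer t.

x = 4 + 19t, y = -4 - 20t for integer t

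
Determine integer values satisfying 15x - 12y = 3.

Step 1: Check solvability.
gcd(15, 12) = 3
Since 3 divides 3, solutions exist.

Step 2: Apply extended Euclidean algorithm to find gcd.
We find integers such that 15*x0 + 12*y0 = 3

Step 3: Scale the particular solution.
Multiply by 3/3 = 1:
x = 1, y = 1

Step 4: Verify.
15*(1) - 12*(1) = 3 = 3 ✓

x = 1, y = 1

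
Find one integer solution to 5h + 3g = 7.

Step 1: Check solvability.
gcd(5, 3) = 1
Since 1 divides 7, solutions exist.

Step 2: Apply extended Euclidean algorithm to find gcd.
We find integers such that 5*x0 + 3*y0 = 1

Step 3: Scale the particular solution.
Multiply by 7/1 = 7:
h = -7, g = 14

Step 4: Verify.
5*(-7) + 3*(14) = 7 = 7 ✓

h = -7, g = 14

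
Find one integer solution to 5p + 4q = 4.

Step 1: Check solvability.
gcd(5, 4) = 1
Since 1 divides 4, solutions exist.

Step 2: Apply extended Euclidean algorithm to find gcd.
We find integers such that 5*x0 + 4*y0 = 1

Step 3: Scale the particular solution.
Multiply by 4/1 = 4:
p = 4, q = -4

Step 4: Verify.
5*(4) + 4*(-4) = 4 = 4 ✓

p = 4, q = -4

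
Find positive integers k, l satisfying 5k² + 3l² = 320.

Try small values of k and check whether (320 - 5k²)/3 is a perfect square.
k = 7: 5·7² = 245, so 3l² = 320 - 245 = 75, giving l² = 25, l = 5.
Check: 5·7² + 3·5² = 245 + 75 = 320 ✓

k = 7, l = 5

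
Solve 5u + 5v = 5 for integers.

Step 1: Check solvability.
gcd(5, 5) = 5
Since 5 divides 5, solutions exist.

Step 2: Apply extended Euclidean algorithm to find gcd.
We find integers such that 5*x0 + 5*y0 = 5

Step 3: Scale the particular solution.
Multiply by 5/5 = 1:
u = 0, v = 1

Step 4: Verify.
5*(0) + 5*(1) = 5 = 5 ✓

u = 0, v = 1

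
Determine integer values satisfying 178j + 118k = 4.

Step 1: Check solvability.
gcd(178, 118) = 2
Since 2 divides 4, solutions exist.

Step 2: Apply extended Euclidean algorithm to find gcd.
We find integers such that 178*x0 + 118*y0 = 2

Step 3: Scale the particular solution.
Multiply by 4/2 = 2:
j = 4, k = -6

Step 4: Verify.
178*(4) + 118*(-6) = 4 = 4 ✓

j = 4, k = -6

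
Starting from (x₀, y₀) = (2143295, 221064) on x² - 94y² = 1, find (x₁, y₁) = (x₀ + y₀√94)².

Solutions to x² - Dy² = 1 are generated by powers of (x₀ + y₀√D).
The next solution satisfies x₁ + y₁√94 = (x₀ + y₀√94)², giving:
x₁ = x₀² + 94y₀² = 2143295² + 94·221064² = 4593713457025 + 4593713457024 = 9187426914049
y₁ = 2x₀y₀ = 2·2143295·221064 = 947610731760

Verify: 9187426914049² - 94·947610731760² = 84408813300991931233574401 - 84408813300991931233574400 = 1 ✓

x = 9187426914049, y = 947610731760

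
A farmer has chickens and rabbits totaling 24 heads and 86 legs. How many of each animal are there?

Let c = chickens, r = rabbits.
Heads: c + r = 24
Legs: 2c + 4r = 86
From the first equation, c = 24 - r. Substitute:
2(24 - r) + 4r = 86
48 + 2r = 86
r = (86 - 48)/2 = 19
c = 24 - 19 = 5

Chickens: 5, Rabbits: 19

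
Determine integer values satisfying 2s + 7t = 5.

Step 1: Check solvability.
gcd(2, 7) = 1
Since 1 divides 5, solutions exist.

Step 2: Apply extended Euclidean algorithm to find gcd.
We find integers such that 2*x0 + 7*y0 = 1

Step 3: Scale the particular solution.
Multiply by 5/1 = 5:
s = -15, t = 5

Step 4: Verify.
2*(-15) + 7*(5) = 5 = 5 ✓

s = -15, t = 5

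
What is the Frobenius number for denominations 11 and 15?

For two coprime denominations a and b, the Frobenius number (largest value not representable as a non-negative combination) is ab - a - b.
Here gcd(11, 15) = 1, so they are coprime.
F(11, 15) = 11·15 - 11 - 15 = 165 - 26 = 139

139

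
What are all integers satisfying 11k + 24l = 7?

Step 1: Compute gcd(11, 24) = 1.
Since 1 divides 7, solutions exist.

Step 2: Find a particular solution using extended Euclidean algorithm.
We get k₀ = 77, l₀ = -35.
Check: 11*77 + 24*-35 = 7 = 7 ✓

Step 3: Write the general solution.
k = 77 + (24/1)t = 77 + 24t
l = -35 - (11/1)t = -35 - 11t
for any integer t.

k = 77 + 24t, l = -35 - 11t for integer t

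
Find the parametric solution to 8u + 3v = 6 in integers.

Step 1: Compute gcd(8, 3) = 1.
Since 1 divides 6, solutions exist.

Step 2: Find a particular solution using extended Euclidean algorithm.
We get u₀ = -6, v₀ = 18.
Check: 8*-6 + 3*18 = 6 = 6 ✓

Step 3: Write the general solution.
u = -6 + (3/1)t = -6 + 3t
v = 18 - (8/1)t = 18 - 8t
for any integer t.

u = -6 + 3t, v = 18 - 8t for integer t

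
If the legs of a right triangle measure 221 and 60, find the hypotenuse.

c² = a² + b² = 221² + 60² = 48841 + 3600 = 52441
c = 229

229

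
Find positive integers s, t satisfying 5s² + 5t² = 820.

Try small values of s and check whether (820 - 5s²)/5 is a perfect square.
s = 8: 5·8² = 320, so 5t² = 820 - 320 = 500, giving t² = 100, t = 10.
Check: 5·8² + 5·10² = 320 + 500 = 820 ✓

s = 8, t = 10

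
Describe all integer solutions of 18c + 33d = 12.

Step 1: Compute gcd(18, 33) = 3.
Since 3 divides 12, solutions exist.

Step 2: Find a particular solution using extended Euclidean algorithm.
We get c₀ = 8, d₀ = -4.
Check: 18*8 + 33*-4 = 12 = 12 ✓

Step 3: Write the general solution.
c = 8 + (33/3)t = 8 + 11t
d = -4 - (18/3)t = -4 - 6t
for any integer t.

c = 8 + 11t, d = -4 - 6t for integer t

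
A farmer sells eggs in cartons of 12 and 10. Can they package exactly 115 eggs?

We need non-negative a, b with 12a + 10b = 115.
gcd(12, 10) = 2, and 2 does not divide 115.
No integer solutions exist.

No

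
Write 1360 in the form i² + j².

We need to find integers i, j > 0 such that i² + j² = 1360.
Trying i = 8: j² = 1360 - 8² = 1360 - 64 = 1296
j = 36
Check: 8² + 36² = 64 + 1296 = 1360 ✓

1360 = 8² + 36²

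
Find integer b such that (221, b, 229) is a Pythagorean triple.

b² = c² - a² = 229² - 221² = 52441 - 48841 = 3600
b = sqrt(3600) = 60

60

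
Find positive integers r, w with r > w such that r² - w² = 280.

Factor: r² - w² = (r+w)(r-w) = 280.
We need two factors of 280 with the same parity.
Use r+w = 140 and r-w = 2 (product 140·2 = 280).
Adding: 2r = 142, so r = 71.
Subtracting: 2w = 138, so w = 69.
Check: 71² - 69² = 5041 - 4761 = 280 ✓

r = 71, w = 69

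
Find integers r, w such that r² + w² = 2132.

We need to find integers r, w > 0 such that r² + w² = 2132.
Trying r = 4: w² = 2132 - 4² = 2132 - 16 = 2116
w = 46
Check: 4² + 46² = 16 + 2116 = 2132 ✓

2132 = 4² + 46²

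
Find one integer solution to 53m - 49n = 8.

Step 1: Check solvability.
gcd(53, 49) = 1
Since 1 divides 8, solutions exist.

Step 2: Apply extended Euclidean algorithm to find gcd.
We find integers such that 53*x0 + 49*y0 = 1

Step 3: Scale the particular solution.
Multiply by 8/1 = 8:
m = -96, n = -104

Step 4: Verify.
53*(-96) - 49*(-104) = 8 = 8 ✓

m = -96, n = -104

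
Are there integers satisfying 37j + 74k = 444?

Step 1: Compute gcd(37, 74).
gcd(37, 74) = 37

Step 2: Check divisibility.
Does 37 divide 444? 444 = 37 x 12, so yes.

By the theorem on linear Diophantine equations, 37j + 74k = 444 has integer solutions if and only if gcd(37, 74) divides 444. Since 37 | 444, solutions exist.

Yes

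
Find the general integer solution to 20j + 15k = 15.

Step 1: Compute gcd(20, 15) = 5.
Since 5 divides 15, solutions exist.

Step 2: Find a particular solution using extended Euclidean algorithm.
We get j₀ = 3, k₀ = -3.
Check: 20*3 + 15*-3 = 15 = 15 ✓

Step 3: Write the general solution.
j = 3 + (15/5)t = 3 + 3t
k = -3 - (20/5)t = -3 - 4t
for any integer t.

j = 3 + 3t, k = -3 - 4t for integer t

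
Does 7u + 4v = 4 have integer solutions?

Step 1: Compute gcd(7, 4).
gcd(7, 4) = 1

Step 2: Check divisibility.
Does 1 divide 4? 4 = 1 x 4, so yes.

By the theorem on linear Diophantine equations, 7u + 4v = 4 has integer solutions if and only if gcd(7, 4) divides 4. Since 1 | 4, solutions exist.

Yes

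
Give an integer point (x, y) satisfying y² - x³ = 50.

Try small integer x values and check whether x³ + 50 is a perfect square.
x = -1: x³ + 50 = -1³ + 50 = -1 + 50 = 49
Is 49 a perfect square? 7² = 49 ✓
So (x, y) = (-1, 7) is a solution.

x = -1, y = 7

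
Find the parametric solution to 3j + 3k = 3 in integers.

Step 1: Compute gcd(3, 3) = 3.
Since 3 divides 3, solutions exist.

Step 2: Find a particular solution using extended Euclidean algorithm.
We get j₀ = 0, k₀ = 1.
Check: 3*0 + 3*1 = 3 = 3 ✓

Step 3: Write the general solution.
j = 0 + (3/3)t = 0 + 1t
k = 1 - (3/3)t = 1 - 1t
for any integer t.

j = 0 + 1t, k = 1 - 1t for integer t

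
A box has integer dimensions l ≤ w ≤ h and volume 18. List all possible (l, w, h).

Iterate l from 1 to ⌊18^(1/3)⌋. For each l dividing 18, iterate w ≥ l with w dividing 18/l, and set h = 18/(l·w).
Triples found (4): (1×1×18), (1×2×9), (1×3×6), (2×3×3)

(1×1×18), (1×2×9), (1×3×6), (2×3×3)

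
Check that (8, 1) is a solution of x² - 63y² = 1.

Compute x² = 8² = 64
Compute 63y² = 63·1² = 63·1 = 63
x² - 63y² = 64 - 63 = 1
Since this equals 1, (8, 1) is a solution.

Yes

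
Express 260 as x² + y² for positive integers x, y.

We need to find integers x, y > 0 such that x² + y² = 260.
Trying x = 2: y² = 260 - 2² = 260 - 4 = 256
y = 16
Check: 2² + 16² = 4 + 256 = 260 ✓

260 = 2² + 16²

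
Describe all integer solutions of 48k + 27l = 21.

Step 1: Compute gcd(48, 27) = 3.
Since 3 divides 21, solutions exist.

Step 2: Find a particular solution using extended Euclidean algorithm.
We get k₀ = 28, l₀ = -49.
Check: 48*28 + 27*-49 = 21 = 21 ✓

Step 3: Write the general solution.
k = 28 + (27/3)t = 28 + 9t
l = -49 - (48/3)t = -49 - 16t
for any integer t.

k = 28 + 9t, l = -49 - 16t for integer t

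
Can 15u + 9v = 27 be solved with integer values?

Step 1: Compute gcd(15, 9).
gcd(15, 9) = 3

Step 2: Check divisibility.
Does 3 divide 27? 27 = 3 x 9, so yes.

By the theorem on linear Diophantine equations, 15u + 9v = 27 has integer solutions if and only if gcd(15, 9) divides 27. Since 3 | 27, solutions exist.

Yes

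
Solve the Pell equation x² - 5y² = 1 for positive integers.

We seek the smallest positive integers (x, y) with x² - 5y² = 1, i.e., x² = 5y² + 1.
Try successive y values:
y = 1: x² = 5·1² + 1 = 6, not a perfect square
y = 2: x² = 5·2² + 1 = 21, not a perfect square
y = 3: x² = 5·3² + 1 = 46, not a perfect square
... continuing the search (or via continued fractions) ...
y = 4: x² = 5·4² + 1 = 81, x = 9 ✓

Verify: 9² - 5·4² = 81 - 80 = 1 ✓

x = 9, y = 4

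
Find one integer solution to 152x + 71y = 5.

Step 1: Check solvability.
gcd(152, 71) = 1
Since 1 divides 5, solutions exist.

Step 2: Apply extended Euclidean algorithm to find gcd.
We find integers such that 152*x0 + 71*y0 = 1

Step 3: Scale the particular solution.
Multiply by 5/1 = 5:
x = -35, y = 75

Step 4: Verify.
152*(-35) + 71*(75) = 5 = 5 ✓

x = -35, y = 75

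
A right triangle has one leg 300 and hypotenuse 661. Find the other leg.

a² = c² - b² = 436921 - 90000 = 346921
a = 589

589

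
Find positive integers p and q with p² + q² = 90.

We need to find integers p, q > 0 such that p² + q² = 90.
Trying p = 3: q² = 90 - 3² = 90 - 9 = 81
q = 9
Check: 3² + 9² = 9 + 81 = 90 ✓

90 = 3² + 9²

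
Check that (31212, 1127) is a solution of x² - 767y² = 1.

Compute x² = 31212² = 974188944
Compute 767y² = 767·1127² = 767·1270129 = 974188943
x² - 767y² = 974188944 - 974188943 = 1
Since this equals 1, (31212, 1127) is a solution.

Yes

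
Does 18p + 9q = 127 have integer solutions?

Step 1: Compute gcd(18, 9).
gcd(18, 9) = 9

Step 2: Check divisibility.
Does 9 divide 127? 127 = 9 x 14 + 1, so no.

By the theorem on linear Diophantine equations, 18p + 9q = 127 has integer solutions if and only if gcd(18, 9) divides 127. Since 9 does not divide 127, no solutions exist.

No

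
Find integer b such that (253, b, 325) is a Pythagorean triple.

b² = c² - a² = 325² - 253² = 105625 - 64009 = 41616
b = sqrt(41616) = 204

204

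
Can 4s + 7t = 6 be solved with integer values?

Step 1: Compute gcd(4, 7).
gcd(4, 7) = 1

Step 2: Check divisibility.
Does 1 divide 6? 6 = 1 x 6, so yes.

By the theorem on linear Diophantine equations, 4s + 7t = 6 has integer solutions if and only if gcd(4, 7) divides 6. Since 1 | 6, solutions exist.

Yes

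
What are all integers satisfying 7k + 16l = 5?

Step 1: Compute gcd(7, 16) = 1.
Since 1 divides 5, solutions exist.

Step 2: Find a particular solution using extended Euclidean algorithm.
We get k₀ = 35, l₀ = -15.
Check: 7*35 + 16*-15 = 5 = 5 ✓

Step 3: Write the general solution.
k = 35 + (16/1)t = 35 + 16t
l = -15 - (7/1)t = -15 - 7t
for any integer t.

k = 35 + 16t, l = -15 - 7t for integer t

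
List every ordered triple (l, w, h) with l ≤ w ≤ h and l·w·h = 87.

Iterate l from 1 to ⌊87^(1/3)⌋. For each l dividing 87, iterate w ≥ l with w dividing 87/l, and set h = 87/(l·w).
Triples found (2): (1×1×87), (1×3×29)

(1×1×87), (1×3×29)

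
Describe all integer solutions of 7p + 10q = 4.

Step 1: Compute gcd(7, 10) = 1.
Since 1 divides 4, solutions exist.

Step 2: Find a particular solution using extended Euclidean algorithm.
We get p₀ = 12, q₀ = -8.
Check: 7*12 + 10*-8 = 4 = 4 ✓

Step 3: Write the general solution.
p = 12 + (10/1)t = 12 + 10t
q = -8 - (7/1)t = -8 - 7t
for any integer t.

p = 12 + 10t, q = -8 - 7t for integer t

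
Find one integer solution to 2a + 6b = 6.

Step 1: Check solvability.
gcd(2, 6) = 2
Since 2 divides 6, solutions exist.

Step 2: Apply extended Euclidean algorithm to find gcd.
We find integers such that 2*x0 + 6*y0 = 2

Step 3: Scale the particular solution.
Multiply by 6/2 = 3:
a = 3, b = 0

Step 4: Verify.
2*(3) + 6*(0) = 6 = 6 ✓

a = 3, b = 0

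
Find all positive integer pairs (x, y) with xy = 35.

The positive divisors of 35 are: 1, 5, 7, 35.
Each divisor d gives the pair (d, 35/d):
(1, 35), (5, 7), (7, 5), (35, 1)

(1, 35), (5, 7), (7, 5), (35, 1)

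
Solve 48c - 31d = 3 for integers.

Step 1: Check solvability.
gcd(48, 31) = 1
Since 1 divides 3, solutions exist.

Step 2: Apply extended Euclidean algorithm to find gcd.
We find integers such that 48*x0 + 31*y0 = 1

Step 3: Scale the particular solution.
Multiply by 3/1 = 3:
c = 33, d = 51

Step 4: Verify.
48*(33) - 31*(51) = 3 = 3 ✓

c = 33, d = 51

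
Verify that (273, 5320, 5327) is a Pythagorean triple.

Compute a² + b² = 273² + 5320² = 74529 + 28302400 = 28376929
Compute c² = 5327² = 28376929
Since 28376929 = 28376929, confirmed.

Yes, it is a Pythagorean triple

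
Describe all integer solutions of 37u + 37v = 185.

Step 1: Compute gcd(37, 37) = 37.
Since 37 divides 185, solutions exist.

Step 2: Find a particular solution using extended Euclidean algorithm.
We get u₀ = 0, v₀ = 5.
Check: 37*0 + 37*5 = 185 = 185 ✓

Step 3: Write the general solution.
u = 0 + (37/37)t = 0 + 1t
v = 5 - (37/37)t = 5 - 1t
for any integer t.

u = 0 + 1t, v = 5 - 1t for integer t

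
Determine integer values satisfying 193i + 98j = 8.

Step 1: Check solvability.
gcd(193, 98) = 1
Since 1 divides 8, solutions exist.

Step 2: Apply extended Euclidean algorithm to find gcd.
We find integers such that 193*x0 + 98*y0 = 1

Step 3: Scale the particular solution.
Multiply by 8/1 = 8:
i = -264, j = 520

Step 4: Verify.
193*(-264) + 98*(520) = 8 = 8 ✓

i = -264, j = 520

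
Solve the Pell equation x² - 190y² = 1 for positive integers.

We seek the smallest positive integers (x, y) with x² - 190y² = 1, i.e., x² = 190y² + 1.
Try successive y values:
y = 1: x² = 190·1² + 1 = 191, not a perfect square
y = 2: x² = 190·2² + 1 = 761, not a perfect square
y = 3: x² = 190·3² + 1 = 1711, not a perfect square
... continuing the search (or via continued fractions) ...
y = 3774: x² = 190·3774² + 1 = 2706184441, x = 52021 ✓

Verify: 52021² - 190·3774² = 2706184441 - 2706184440 = 1 ✓

x = 52021, y = 3774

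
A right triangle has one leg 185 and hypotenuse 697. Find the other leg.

b² = c² - a² = 485809 - 34225 = 451584
b = 672

672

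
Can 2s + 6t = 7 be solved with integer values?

Step 1: Compute gcd(2, 6).
gcd(2, 6) = 2

Step 2: Check divisibility.
Does 2 divide 7? 7 = 2 x 3 + 1, so no.

By the theorem on linear Diophantine equations, 2s + 6t = 7 has integer solutions if and only if gcd(2, 6) divides 7. Since 2 does not divide 7, no solutions exist.

No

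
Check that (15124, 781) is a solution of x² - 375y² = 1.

Compute x² = 15124² = 228735376
Compute 375y² = 375·781² = 375·609961 = 228735375
x² - 375y² = 228735376 - 228735375 = 1
Since this equals 1, (15124, 781) is a solution.

Yes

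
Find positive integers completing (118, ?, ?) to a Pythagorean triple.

We need the other leg and hypotenuse such that 118² + x² = c².
Take x = 3480, c = 3482: 118² + 3480² = 13924 + 12110400 = 12124324 = 3482² ✓
Triple: (118, 3480, 3482)

(118, 3480, 3482)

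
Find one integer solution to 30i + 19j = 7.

Step 1: Check solvability.
gcd(30, 19) = 1
Since 1 divides 7, solutions exist.

Step 2: Apply extended Euclidean algorithm to find gcd.
We find integers such that 30*x0 + 19*y0 = 1

Step 3: Scale the particular solution.
Multiply by 7/1 = 7:
i = 49, j = -77

Step 4: Verify.
30*(49) + 19*(-77) = 7 = 7 ✓

i = 49, j = -77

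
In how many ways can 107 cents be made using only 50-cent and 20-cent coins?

We need non-negative integers (x, y) with 50x + 20y = 107.
For each x from 0 to 2, check if (107 - 50x) is a non-negative multiple of 20.
Solutions (x, y): none
Count: 0

0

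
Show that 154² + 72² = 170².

Compute a² + b²:
154² + 72² = 23716 + 5184 = 28900
Compute c²:
170² = 28900
Since 28900 = 28900, it is a Pythagorean triple.

Yes, it is a Pythagorean triple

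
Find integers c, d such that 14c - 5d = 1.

Step 1: Check solvability.
gcd(14, 5) = 1
Since 1 divides 1, solutions exist.

Step 2: Apply extended Euclidean algorithm to find gcd.
We find integers such that 14*x0 + 5*y0 = 1

Step 3: Scale the particular solution.
Multiply by 1/1 = 1:
c = -1, d = -3

Step 4: Verify.
14*(-1) - 5*(-3) = 1 = 1 ✓

c = -1, d = -3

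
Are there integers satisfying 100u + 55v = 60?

Step 1: Compute gcd(100, 55).
gcd(100, 55) = 5

Step 2: Check divisibility.
Does 5 divide 60? 60 = 5 x 12, so yes.

By the theorem on linear Diophantine equations, 100u + 55v = 60 has integer solutions if and only if gcd(100, 55) divides 60. Since 5 | 60, solutions exist.

Yes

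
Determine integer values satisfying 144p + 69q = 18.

Step 1: Check solvability.
gcd(144, 69) = 3
Since 3 divides 18, solutions exist.

Step 2: Apply extended Euclidean algorithm to find gcd.
We find integers such that 144*x0 + 69*y0 = 3

Step 3: Scale the particular solution.
Multiply by 18/3 = 6:
p = -66, q = 138

Step 4: Verify.
144*(-66) + 69*(138) = 18 = 18 ✓

p = -66, q = 138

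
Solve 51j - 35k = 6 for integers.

Step 1: Check solvability.
gcd(51, 35) = 1
Since 1 divides 6, solutions exist.

Step 2: Apply extended Euclidean algorithm to find gcd.
We find integers such that 51*x0 + 35*y0 = 1

Step 3: Scale the particular solution.
Multiply by 6/1 = 6:
j = 66, k = 96

Step 4: Verify.
51*(66) - 35*(96) = 6 = 6 ✓

j = 66, k = 96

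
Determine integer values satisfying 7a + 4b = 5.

Step 1: Check solvability.
gcd(7, 4) = 1
Since 1 divides 5, solutions exist.

Step 2: Apply extended Euclidean algorithm to find gcd.
We find integers such that 7*x0 + 4*y0 = 1

Step 3: Scale the particular solution.
Multiply by 5/1 = 5:
a = -5, b = 10

Step 4: Verify.
7*(-5) + 4*(10) = 5 = 5 ✓

a = -5, b = 10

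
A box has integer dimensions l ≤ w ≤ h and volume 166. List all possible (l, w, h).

Iterate l from 1 to ⌊166^(1/3)⌋. For each l dividing 166, iterate w ≥ l with w dividing 166/l, and set h = 166/(l·w).
Triples found (2): (1×1×166), (1×2×83)

(1×1×166), (1×2×83)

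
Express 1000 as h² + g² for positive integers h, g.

We need to find integers h, g > 0 such that h² + g² = 1000.
Trying h = 10: g² = 1000 - 10² = 1000 - 100 = 900
g = 30
Check: 10² + 30² = 100 + 900 = 1000 ✓

1000 = 10² + 30²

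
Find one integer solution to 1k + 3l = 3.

Step 1: Check solvability.
gcd(1, 3) = 1
Since 1 divides 3, solutions exist.

Step 2: Apply extended Euclidean algorithm to find gcd.
We find integers such that 1*x0 + 3*y0 = 1

Step 3: Scale the particular solution.
Multiply by 3/1 = 3:
k = 3, l = 0

Step 4: Verify.
1*(3) + 3*(0) = 3 = 3 ✓

k = 3, l = 0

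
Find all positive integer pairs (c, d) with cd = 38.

The positive divisors of 38 are: 1, 2, 19, 38.
Each divisor d gives the pair (d, 38/d):
(1, 38), (2, 19), (19, 2), (38, 1)

(1, 38), (2, 19), (19, 2), (38, 1)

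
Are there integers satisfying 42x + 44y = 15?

Step 1: Compute gcd(42, 44).
gcd(42, 44) = 2

Step 2: Check divisibility.
Does 2 divide 15? 15 = 2 x 7 + 1, so no.

By the theorem on linear Diophantine equations, 42x + 44y = 15 has integer solutions if and only if gcd(42, 44) divides 15. Since 2 does not divide 15, no solutions exist.

No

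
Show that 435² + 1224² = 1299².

Compute a² + b²:
435² + 1224² = 189225 + 1498176 = 1687401
Compute c²:
1299² = 1687401
Since 1687401 = 1687401, it is a Pythagorean triple.

Yes, it is a Pythagorean triple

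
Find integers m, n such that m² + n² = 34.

We need to find integers m, n > 0 such that m² + n² = 34.
Trying m = 3: n² = 34 - 3² = 34 - 9 = 25
n = 5
Check: 3² + 5² = 9 + 25 = 34 ✓

34 = 3² + 5²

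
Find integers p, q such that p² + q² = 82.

We need to find integers p, q > 0 such that p² + q² = 82.
Trying p = 1: q² = 82 - 1² = 82 - 1 = 81
q = 9
Check: 1² + 9² = 1 + 81 = 82 ✓

82 = 1² + 9²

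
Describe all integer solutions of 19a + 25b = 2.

Step 1: Compute gcd(19, 25) = 1.
Since 1 divides 2, solutions exist.

Step 2: Find a particular solution using extended Euclidean algorithm.
We get a₀ = 8, b₀ = -6.
Check: 19*8 + 25*-6 = 2 = 2 ✓

Step 3: Write the general solution.
a = 8 + (25/1)t = 8 + 25t
b = -6 - (19/1)t = -6 - 19t
for any integer t.

a = 8 + 25t, b = -6 - 19t for integer t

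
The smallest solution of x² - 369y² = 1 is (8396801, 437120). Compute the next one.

Solutions to x² - Dy² = 1 are generated by powers of (x₀ + y₀√D).
The next solution satisfies x₁ + y₁√369 = (x₀ + y₀√369)², giving:
x₁ = x₀² + 369y₀² = 8396801² + 369·437120² = 70506267033601 + 70506267033600 = 141012534067201
y₁ = 2x₀y₀ = 2·8396801·437120 = 7340819306240

Verify: 141012534067201² - 369·7340819306240² = 19884534764053522599183974401 - 19884534764053522599183974400 = 1 ✓

x = 141012534067201, y = 7340819306240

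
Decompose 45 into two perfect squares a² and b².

We need to find integers a, b > 0 such that a² + b² = 45.
Trying a = 3: b² = 45 - 3² = 45 - 9 = 36
b = 6
Check: 3² + 6² = 9 + 36 = 45 ✓

45 = 3² + 6²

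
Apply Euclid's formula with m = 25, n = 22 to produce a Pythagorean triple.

a = m² - n² = 25² - 22² = 625 - 484 = 141
b = 2mn = 2·25·22 = 1100
c = m² + n² = 625 + 484 = 1109
Verify: 141² + 1100² = 19881 + 1210000 = 1229881 = 1109² ✓

(141, 1100, 1109)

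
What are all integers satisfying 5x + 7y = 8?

Step 1: Compute gcd(5, 7) = 1.
Since 1 divides 8, solutions exist.

Step 2: Find a particular solution using extended Euclidean algorithm.
We get x₀ = 24, y₀ = -16.
Check: 5*24 + 7*-16 = 8 = 8 ✓

Step 3: Write the general solution.
x = 24 + (7/1)t = 24 + 7t
y = -16 - (5/1)t = -16 - 5t
for any integer t.

x = 24 + 7t, y = -16 - 5t for integer t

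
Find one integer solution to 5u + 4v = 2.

Step 1: Check solvability.
gcd(5, 4) = 1
Since 1 divides 2, solutions exist.

Step 2: Apply extended Euclidean algorithm to find gcd.
We find integers such that 5*x0 + 4*y0 = 1

Step 3: Scale the particular solution.
Multiply by 2/1 = 2:
u = 2, v = -2

Step 4: Verify.
5*(2) + 4*(-2) = 2 = 2 ✓

u = 2, v = -2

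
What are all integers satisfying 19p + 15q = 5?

Step 1: Compute gcd(19, 15) = 1.
Since 1 divides 5, solutions exist.

Step 2: Find a particular solution using extended Euclidean algorithm.
We get p₀ = 20, q₀ = -25.
Check: 19*20 + 15*-25 = 5 = 5 ✓

Step 3: Write the general solution.
p = 20 + (15/1)t = 20 + 15t
q = -25 - (19/1)t = -25 - 19t
for any integer t.

p = 20 + 15t, q = -25 - 19t for integer t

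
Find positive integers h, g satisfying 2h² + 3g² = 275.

Try small values of h and check whether (275 - 2h²)/3 is a perfect square.
h = 4: 2·4² = 32, so 3g² = 275 - 32 = 243, giving g² = 81, g = 9.
Check: 2·4² + 3·9² = 32 + 243 = 275 ✓

h = 4, g = 9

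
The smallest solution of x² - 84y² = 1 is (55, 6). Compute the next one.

Solutions to x² - Dy² = 1 are generated by powers of (x₀ + y₀√D).
The next solution satisfies x₁ + y₁√84 = (x₀ + y₀√84)², giving:
x₁ = x₀² + 84y₀² = 55² + 84·6² = 3025 + 3024 = 6049
y₁ = 2x₀y₀ = 2·55·6 = 660

Verify: 6049² - 84·660² = 36590401 - 36590400 = 1 ✓

x = 6049, y = 660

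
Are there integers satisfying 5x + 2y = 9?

Step 1: Compute gcd(5, 2).
gcd(5, 2) = 1

Step 2: Check divisibility.
Does 1 divide 9? 9 = 1 x 9, so yes.

By the theorem on linear Diophantine equations, 5x + 2y = 9 has integer solutions if and only if gcd(5, 2) divides 9. Since 1 | 9, solutions exist.

Yes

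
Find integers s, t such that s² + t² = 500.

We need to find integers s, t > 0 such that s² + t² = 500.
Trying s = 4: t² = 500 - 4² = 500 - 16 = 484
t = 22
Check: 4² + 22² = 16 + 484 = 500 ✓

500 = 4² + 22²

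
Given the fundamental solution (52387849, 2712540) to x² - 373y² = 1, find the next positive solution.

Solutions to x² - Dy² = 1 are generated by powers of (x₀ + y₀√D).
The next solution satisfies x₁ + y₁√373 = (x₀ + y₀√373)², giving:
x₁ = x₀² + 373y₀² = 52387849² + 373·2712540² = 2744486722846801 + 2744486722846800 = 5488973445693601
y₁ = 2x₀y₀ = 2·52387849·2712540 = 284208271852920

Verify: 5488973445693601² - 373·284208271852920² = 30128829487529482966331972347201 - 30128829487529482966331972347200 = 1 ✓

x = 5488973445693601, y = 284208271852920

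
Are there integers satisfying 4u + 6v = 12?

Step 1: Compute gcd(4, 6).
gcd(4, 6) = 2

Step 2: Check divisibility.
Does 2 divide 12? 12 = 2 x 6, so yes.

By the theorem on linear Diophantine equations, 4u + 6v = 12 has integer solutions if and only if gcd(4, 6) divides 12. Since 2 | 12, solutions exist.

Yes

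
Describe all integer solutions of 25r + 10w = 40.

Step 1: Compute gcd(25, 10) = 5.
Since 5 divides 40, solutions exist.

Step 2: Find a particular solution using extended Euclidean algorithm.
We get r₀ = 8, w₀ = -16.
Check: 25*8 + 10*-16 = 40 = 40 ✓

Step 3: Write the general solution.
r = 8 + (10/5)t = 8 + 2t
w = -16 - (25/5)t = -16 - 5t
for any integer t.

r = 8 + 2t, w = -16 - 5t for integer t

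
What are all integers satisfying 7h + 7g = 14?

Step 1: Compute gcd(7, 7) = 7.
Since 7 divides 14, solutions exist.

Step 2: Find a particular solution using extended Euclidean algorithm.
We get h₀ = 0, g₀ = 2.
Check: 7*0 + 7*2 = 14 = 14 ✓

Step 3: Write the general solution.
h = 0 + (7/7)t = 0 + 1t
g = 2 - (7/7)t = 2 - 1t
for any integer t.

h = 0 + 1t, g = 2 - 1t for integer t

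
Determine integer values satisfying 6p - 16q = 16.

Step 1: Check solvability.
gcd(6, 16) = 2
Since 2 divides 16, solutions exist.

Step 2: Apply extended Euclidean algorithm to find gcd.
We find integers such that 6*x0 + 16*y0 = 2

Step 3: Scale the particular solution.
Multiply by 16/2 = 8:
p = 24, q = 8

Step 4: Verify.
6*(24) - 16*(8) = 16 = 16 ✓

p = 24, q = 8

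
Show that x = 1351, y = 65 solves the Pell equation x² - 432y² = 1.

Compute x² = 1351² = 1825201
Compute 432y² = 432·65² = 432·4225 = 1825200
x² - 432y² = 1825201 - 1825200 = 1
Since this equals 1, (1351, 65) is a solution.

Yes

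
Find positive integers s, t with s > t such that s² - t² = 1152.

Factor: s² - t² = (s+t)(s-t) = 1152.
We need two factors of 1152 with the same parity.
Use s+t = 576 and s-t = 2 (product 576·2 = 1152).
Adding: 2s = 578, so s = 289.
Subtracting: 2t = 574, so t = 287.
Check: 289² - 287² = 83521 - 82369 = 1152 ✓

s = 289, t = 287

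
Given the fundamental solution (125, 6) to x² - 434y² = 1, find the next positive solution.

Solutions to x² - Dy² = 1 are generated by powers of (x₀ + y₀√D).
The next solution satisfies x₁ + y₁√434 = (x₀ + y₀√434)², giving:
x₁ = x₀² + 434y₀² = 125² + 434·6² = 15625 + 15624 = 31249
y₁ = 2x₀y₀ = 2·125·6 = 1500

Verify: 31249² - 434·1500² = 976500001 - 976500000 = 1 ✓

x = 31249, y = 1500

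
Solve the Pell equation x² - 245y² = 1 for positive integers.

We seek the smallest positive integers (x, y) with x² - 245y² = 1, i.e., x² = 245y² + 1.
Try successive y values:
y = 1: x² = 245·1² + 1 = 246, not a perfect square
y = 2: x² = 245·2² + 1 = 981, not a perfect square
y = 3: x² = 245·3² + 1 = 2206, not a perfect square
... continuing the search (or via continued fractions) ...
y = 3312: x² = 245·3312² + 1 = 2687489281, x = 51841 ✓

Verify: 51841² - 245·3312² = 2687489281 - 2687489280 = 1 ✓

x = 51841, y = 3312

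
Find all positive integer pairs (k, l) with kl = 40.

The positive divisors of 40 are: 1, 2, 4, 5, 8, 10, 20, 40.
Each divisor d gives the pair (d, 40/d):
(1, 40), (2, 20), (4, 10), (5, 8), (8, 5), (10, 4), (20, 2), (40, 1)

(1, 40), (2, 20), (4, 10), (5, 8), (8, 5), (10, 4), (20, 2), (40, 1)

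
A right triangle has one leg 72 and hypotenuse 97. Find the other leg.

a² = c² - b² = 9409 - 5184 = 4225
a = 65

65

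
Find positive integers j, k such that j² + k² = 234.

Search for j with 234 - j² a perfect square.
j = 3: 234 - 3² = 234 - 9 = 225 = 15² ✓
So j = 3, k = 15.

j = 3, k = 15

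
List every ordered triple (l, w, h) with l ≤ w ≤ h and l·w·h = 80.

Iterate l from 1 to ⌊80^(1/3)⌋. For each l dividing 80, iterate w ≥ l with w dividing 80/l, and set h = 80/(l·w).
Triples found (9): (1×1×80), (1×2×40), (1×4×20), (1×5×16), (1×8×10), (2×2×20), (2×4×10), (2×5×8), (4×4×5)

(1×1×80), (1×2×40), (1×4×20), (1×5×16), (1×8×10), (2×2×20), (2×4×10), (2×5×8), (4×4×5)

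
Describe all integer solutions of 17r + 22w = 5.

Step 1: Compute gcd(17, 22) = 1.
Since 1 divides 5, solutions exist.

Step 2: Find a particular solution using extended Euclidean algorithm.
We get r₀ = -45, w₀ = 35.
Check: 17*-45 + 22*35 = 5 = 5 ✓

Step 3: Write the general solution.
r = -45 + (22/1)t = -45 + 22t
w = 35 - (17/1)t = 35 - 17t
for any integer t.

r = -45 + 22t, w = 35 - 17t for integer t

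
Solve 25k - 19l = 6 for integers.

Step 1: Check solvability.
gcd(25, 19) = 1
Since 1 divides 6, solutions exist.

Step 2: Apply extended Euclidean algorithm to find gcd.
We find integers such that 25*x0 + 19*y0 = 1

Step 3: Scale the particular solution.
Multiply by 6/1 = 6:
k = -18, l = -24

Step 4: Verify.
25*(-18) - 19*(-24) = 6 = 6 ✓

k = -18, l = -24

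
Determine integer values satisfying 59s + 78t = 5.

Step 1: Check solvability.
gcd(59, 78) = 1
Since 1 divides 5, solutions exist.

Step 2: Apply extended Euclidean algorithm to find gcd.
We find integers such that 59*x0 + 78*y0 = 1

Step 3: Scale the particular solution.
Multiply by 5/1 = 5:
s = -185, t = 140

Step 4: Verify.
59*(-185) + 78*(140) = 5 = 5 ✓

s = -185, t = 140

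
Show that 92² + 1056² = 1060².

Compute a² + b² = 92² + 1056² = 8464 + 1115136 = 1123600
Compute c² = 1060² = 1123600
Since 1123600 = 1123600, confirmed.

Yes, it is a Pythagorean triple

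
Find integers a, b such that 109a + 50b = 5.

Step 1: Check solvability.
gcd(109, 50) = 1
Since 1 divides 5, solutions exist.

Step 2: Apply extended Euclidean algorithm to find gcd.
We find integers such that 109*x0 + 50*y0 = 1

Step 3: Scale the particular solution.
Multiply by 5/1 = 5:
a = -55, b = 120

Step 4: Verify.
109*(-55) + 50*(120) = 5 = 5 ✓

a = -55, b = 120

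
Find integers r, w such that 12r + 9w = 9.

Step 1: Check solvability.
gcd(12, 9) = 3
Since 3 divides 9, solutions exist.

Step 2: Apply extended Euclidean algorithm to find gcd.
We find integers such that 12*x0 + 9*y0 = 3

Step 3: Scale the particular solution.
Multiply by 9/3 = 3:
r = 3, w = -3

Step 4: Verify.
12*(3) + 9*(-3) = 9 = 9 ✓

r = 3, w = -3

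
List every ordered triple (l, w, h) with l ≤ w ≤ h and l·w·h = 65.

Iterate l from 1 to ⌊65^(1/3)⌋. For each l dividing 65, iterate w ≥ l with w dividing 65/l, and set h = 65/(l·w).
Triples found (2): (1×1×65), (1×5×13)

(1×1×65), (1×5×13)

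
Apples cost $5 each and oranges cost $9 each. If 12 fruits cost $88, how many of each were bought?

Let a = apples, o = oranges.
a + o = 12
5a + 9o = 88
Substitute o = 12 - a:
5a + 9(12 - a) = 88
(5 - 9)a = 88 - 108
-4a = -20
a = 5, o = 12 - 5 = 7

Apples: 5, Oranges: 7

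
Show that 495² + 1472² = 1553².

Compute a² + b² = 495² + 1472² = 245025 + 2166784 = 2411809
Compute c² = 1553² = 2411809
Since 2411809 = 2411809, confirmed.

Yes, it is a Pythagorean triple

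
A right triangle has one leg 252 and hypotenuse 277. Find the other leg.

a² = c² - b² = 76729 - 63504 = 13225
a = 115

115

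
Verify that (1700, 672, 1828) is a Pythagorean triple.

Compute a² + b² = 1700² + 672² = 2890000 + 451584 = 3341584
Compute c² = 1828² = 3341584
Since 3341584 = 3341584, confirmed.

Yes, it is a Pythagorean triple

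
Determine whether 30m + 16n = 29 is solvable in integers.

Step 1: Compute gcd(30, 16).
gcd(30, 16) = 2

Step 2: Check divisibility.
Does 2 divide 29? 29 = 2 x 14 + 1, so no.

By the theorem on linear Diophantine equations, 30m + 16n = 29 has integer solutions if and only if gcd(30, 16) divides 29. Since 2 does not divide 29, no solutions exist.

No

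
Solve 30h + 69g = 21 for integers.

Step 1: Check solvability.
gcd(30, 69) = 3
Since 3 divides 21, solutions exist.

Step 2: Apply extended Euclidean algorithm to find gcd.
We find integers such that 30*x0 + 69*y0 = 3

Step 3: Scale the particular solution.
Multiply by 21/3 = 7:
h = 49, g = -21

Step 4: Verify.
30*(49) + 69*(-21) = 21 = 21 ✓

h = 49, g = -21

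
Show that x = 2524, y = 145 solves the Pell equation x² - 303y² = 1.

Compute x² = 2524² = 6370576
Compute 303y² = 303·145² = 303·21025 = 6370575
x² - 303y² = 6370576 - 6370575 = 1
Since this equals 1, (2524, 145) is a solution.

Yes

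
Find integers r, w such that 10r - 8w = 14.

Step 1: Check solvability.
gcd(10, 8) = 2
Since 2 divides 14, solutions exist.

Step 2: Apply extended Euclidean algorithm to find gcd.
We find integers such that 10*x0 + 8*y0 = 2

Step 3: Scale the particular solution.
Multiply by 14/2 = 7:
r = 7, w = 7

Step 4: Verify.
10*(7) - 8*(7) = 14 = 14 ✓

r = 7, w = 7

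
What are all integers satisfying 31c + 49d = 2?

Step 1: Compute gcd(31, 49) = 1.
Since 1 divides 2, solutions exist.

Step 2: Find a particular solution using extended Euclidean algorithm.
We get c₀ = 38, d₀ = -24.
Check: 31*38 + 49*-24 = 2 = 2 ✓

Step 3: Write the general solution.
c = 38 + (49/1)t = 38 + 49t
d = -24 - (31/1)t = -24 - 31t
for any integer t.

c = 38 + 49t, d = -24 - 31t for integer t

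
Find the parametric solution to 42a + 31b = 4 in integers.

Step 1: Compute gcd(42, 31) = 1.
Since 1 divides 4, solutions exist.

Step 2: Find a particular solution using extended Euclidean algorithm.
We get a₀ = -56, b₀ = 76.
Check: 42*-56 + 31*76 = 4 = 4 ✓

Step 3: Write the general solution.
a = -56 + (31/1)t = -56 + 31t
b = 76 - (42/1)t = 76 - 42t
for any integer t.

a = -56 + 31t, b = 76 - 42t for integer t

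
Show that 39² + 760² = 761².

Compute a² + b²:
39² + 760² = 1521 + 577600 = 579121
Compute c²:
761² = 579121
Since 579121 = 579121, it is a Pythagorean triple.

Yes, it is a Pythagorean triple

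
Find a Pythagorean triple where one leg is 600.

We need the other leg and hypotenuse such that 600² + x² = c².
Take x = 481, c = 769: 600² + 481² = 360000 + 231361 = 591361 = 769² ✓
Triple: (481, 600, 769)

(481, 600, 769)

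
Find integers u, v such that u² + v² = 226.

We need to find integers u, v > 0 such that u² + v² = 226.
Trying u = 1: v² = 226 - 1² = 226 - 1 = 225
v = 15
Check: 1² + 15² = 1 + 225 = 226 ✓

226 = 1² + 15²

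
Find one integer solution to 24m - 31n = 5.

Step 1: Check solvability.
gcd(24, 31) = 1
Since 1 divides 5, solutions exist.

Step 2: Apply extended Euclidean algorithm to find gcd.
We find integers such that 24*x0 + 31*y0 = 1

Step 3: Scale the particular solution.
Multiply by 5/1 = 5:
m = -45, n = -35

Step 4: Verify.
24*(-45) - 31*(-35) = 5 = 5 ✓

m = -45, n = -35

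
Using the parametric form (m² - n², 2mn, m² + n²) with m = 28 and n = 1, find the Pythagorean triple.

a = m² - n² = 784 - 1 = 783
b = 2mn = 2·28·1 = 56
c = m² + n² = 784 + 1 = 785
Verify: 783² + 56² = 613089 + 3136 = 616225 = 785² ✓

(783, 56, 785)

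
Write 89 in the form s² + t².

We need to find integers s, t > 0 such that s² + t² = 89.
Trying s = 5: t² = 89 - 5² = 89 - 25 = 64
t = 8
Check: 5² + 8² = 25 + 64 = 89 ✓

89 = 5² + 8²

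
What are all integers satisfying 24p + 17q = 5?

Step 1: Compute gcd(24, 17) = 1.
Since 1 divides 5, solutions exist.

Step 2: Find a particular solution using extended Euclidean algorithm.
We get p₀ = 25, q₀ = -35.
Check: 24*25 + 17*-35 = 5 = 5 ✓

Step 3: Write the general solution.
p = 25 + (17/1)t = 25 + 17t
q = -35 - (24/1)t = -35 - 24t
for any integer t.

p = 25 + 17t, q = -35 - 24t for integer t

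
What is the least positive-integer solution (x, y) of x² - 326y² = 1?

We seek the smallest positive integers (x, y) with x² - 326y² = 1, i.e., x² = 326y² + 1.
Try successive y values:
y = 1: x² = 326·1² + 1 = 327, not a perfect square
y = 2: x² = 326·2² + 1 = 1305, not a perfect square
y = 3: x² = 326·3² + 1 = 2935, not a perfect square
... continuing the search (or via continued fractions) ...
y = 18: x² = 326·18² + 1 = 105625, x = 325 ✓

Verify: 325² - 326·18² = 105625 - 105624 = 1 ✓

x = 325, y = 18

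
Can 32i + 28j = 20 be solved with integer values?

Step 1: Compute gcd(32, 28).
gcd(32, 28) = 4

Step 2: Check divisibility.
Does 4 divide 20? 20 = 4 x 5, so yes.

By the theorem on linear Diophantine equations, 32i + 28j = 20 has integer solutions if and only if gcd(32, 28) divides 20. Since 4 | 20, solutions exist.

Yes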